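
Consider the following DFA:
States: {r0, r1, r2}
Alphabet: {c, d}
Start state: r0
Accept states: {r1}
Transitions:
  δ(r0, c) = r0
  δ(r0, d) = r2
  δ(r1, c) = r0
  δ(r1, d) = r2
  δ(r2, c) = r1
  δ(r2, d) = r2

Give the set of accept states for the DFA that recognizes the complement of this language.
Complement accept states = All states \ Original accept states
= {r0, r1, r2} \ {r1}
{r0, r2}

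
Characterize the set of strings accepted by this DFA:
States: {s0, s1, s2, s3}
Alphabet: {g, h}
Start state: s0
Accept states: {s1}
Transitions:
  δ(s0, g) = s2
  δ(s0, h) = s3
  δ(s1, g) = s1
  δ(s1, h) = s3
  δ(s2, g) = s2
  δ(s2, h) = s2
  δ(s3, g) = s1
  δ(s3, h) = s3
Testing a few strings:
  'hg' → accept
  'h' → reject
  'hhg' → accept
  'hhhh' → reject
State roles: s0=no input read; s1=started with h, last symbol g; s2=started with g (dead); s3=started with h, last symbol h
All strings over {g,h} that start with h and end with g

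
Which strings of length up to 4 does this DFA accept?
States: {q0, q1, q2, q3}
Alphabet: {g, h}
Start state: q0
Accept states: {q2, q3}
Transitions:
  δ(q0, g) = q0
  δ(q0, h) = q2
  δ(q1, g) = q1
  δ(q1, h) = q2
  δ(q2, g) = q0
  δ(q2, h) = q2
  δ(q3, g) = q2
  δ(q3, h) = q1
h, gh, hh, ggh, ghh, hgh, hhh, gggh, gghh, ghgh, ghhh, hggh, hghh, hhgh, hhhh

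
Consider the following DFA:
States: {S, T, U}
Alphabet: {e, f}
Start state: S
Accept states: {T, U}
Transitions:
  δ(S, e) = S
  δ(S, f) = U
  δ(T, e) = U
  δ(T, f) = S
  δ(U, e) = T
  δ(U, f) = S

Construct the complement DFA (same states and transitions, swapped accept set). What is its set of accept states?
Complement accept states = All states \ Original accept states
= {S, T, U} \ {T, U}
{S}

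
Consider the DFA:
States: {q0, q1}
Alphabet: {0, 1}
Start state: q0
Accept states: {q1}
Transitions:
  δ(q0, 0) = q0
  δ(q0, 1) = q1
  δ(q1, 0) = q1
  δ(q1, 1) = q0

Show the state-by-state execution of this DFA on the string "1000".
read '1': q0 → q1
  read '0': q1 → q1
  read '0': q1 → q1
  read '0': q1 → q1
q0 -> q1 -> q1 -> q1 -> q1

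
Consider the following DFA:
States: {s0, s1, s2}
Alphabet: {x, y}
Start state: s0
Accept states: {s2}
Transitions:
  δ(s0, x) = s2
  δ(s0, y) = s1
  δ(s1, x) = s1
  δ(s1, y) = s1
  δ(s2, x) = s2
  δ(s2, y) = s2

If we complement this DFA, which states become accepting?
Complement accept states = All states \ Original accept states
= {s0, s1, s2} \ {s2}
{s0, s1}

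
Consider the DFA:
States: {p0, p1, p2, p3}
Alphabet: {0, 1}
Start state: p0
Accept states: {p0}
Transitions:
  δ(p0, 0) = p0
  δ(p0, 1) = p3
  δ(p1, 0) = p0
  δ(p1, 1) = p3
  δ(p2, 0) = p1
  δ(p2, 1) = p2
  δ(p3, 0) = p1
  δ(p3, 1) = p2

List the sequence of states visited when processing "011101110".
read '0': p0 → p0
  read '1': p0 → p3
  read '1': p3 → p2
  read '1': p2 → p2
  read '0': p2 → p1
  read '1': p1 → p3
  read '1': p3 → p2
  read '1': p2 → p2
  read '0': p2 → p1
p0 -> p0 -> p3 -> p2 -> p2 -> p1 -> p3 -> p2 -> p2 -> p1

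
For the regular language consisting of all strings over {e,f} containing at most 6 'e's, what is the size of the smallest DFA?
By Myhill–Nerode, count the distinguishable equivalence classes: 8 classes — having seen 0, 1, …, 6, or >6 copies of 'e'; counts 0 through 6 are accepting and >6 is dead.
8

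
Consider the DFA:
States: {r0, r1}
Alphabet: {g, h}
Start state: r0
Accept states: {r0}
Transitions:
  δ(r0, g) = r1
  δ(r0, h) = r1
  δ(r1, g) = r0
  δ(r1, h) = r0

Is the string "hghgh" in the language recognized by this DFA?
Processing string "hghgh":
  r0 --h--> r1
  r1 --g--> r0
  r0 --h--> r1
  r1 --g--> r0
  r0 --h--> r1
Final state: r1
Accept states: {r0}
No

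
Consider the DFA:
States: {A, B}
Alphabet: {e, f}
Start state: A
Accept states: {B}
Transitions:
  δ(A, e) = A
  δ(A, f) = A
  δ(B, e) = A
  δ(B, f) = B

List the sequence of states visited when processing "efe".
read 'e': A → A
  read 'f': A → A
  read 'e': A → A
A -> A -> A -> A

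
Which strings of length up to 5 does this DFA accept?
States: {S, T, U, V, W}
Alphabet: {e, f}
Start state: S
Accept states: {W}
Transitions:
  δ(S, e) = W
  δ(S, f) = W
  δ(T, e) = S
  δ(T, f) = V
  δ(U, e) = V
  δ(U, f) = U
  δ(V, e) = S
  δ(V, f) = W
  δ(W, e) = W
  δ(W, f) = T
e, f, ee, fe, eee, fee, eeee, efee, efef, efff, feee, ffee, ffef, ffff, eeeee, eefee, eefef, eefff, efeee, efefe, effee, effef, efffe, feeee, fefee, fefef, fefff, ffeee, ffefe, fffee, fffef, ffffe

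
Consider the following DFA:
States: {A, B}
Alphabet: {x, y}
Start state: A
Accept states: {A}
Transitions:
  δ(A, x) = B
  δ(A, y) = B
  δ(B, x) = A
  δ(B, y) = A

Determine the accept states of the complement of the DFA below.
Complement accept states = All states \ Original accept states
= {A, B} \ {A}
{B}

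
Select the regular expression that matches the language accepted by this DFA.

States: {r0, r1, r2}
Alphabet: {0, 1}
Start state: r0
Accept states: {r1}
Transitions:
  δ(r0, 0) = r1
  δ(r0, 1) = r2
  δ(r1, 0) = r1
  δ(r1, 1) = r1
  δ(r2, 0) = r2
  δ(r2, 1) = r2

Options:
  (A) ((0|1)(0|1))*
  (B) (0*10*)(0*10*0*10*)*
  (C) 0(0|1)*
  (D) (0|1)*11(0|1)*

Check each option against the DFA on short strings; one disagreement eliminates an option:
  (A) ((0|1)(0|1))*: on ε the DFA stays in r0 and rejects (r0 ∉ Accept), but the regex matches it → eliminate
  (B) (0*10*)(0*10*0*10*)*: on '0' the DFA goes r0 → r1 and accepts (r1 ∈ Accept), but the regex does not match it → eliminate
  (C) 0(0|1)*: agrees with the DFA on every string of length ≤ 6
  (D) (0|1)*11(0|1)*: on '0' the DFA goes r0 → r1 and accepts (r1 ∈ Accept), but the regex does not match it → eliminate
Only (C) is consistent with the DFA.
(C) 0(0|1)*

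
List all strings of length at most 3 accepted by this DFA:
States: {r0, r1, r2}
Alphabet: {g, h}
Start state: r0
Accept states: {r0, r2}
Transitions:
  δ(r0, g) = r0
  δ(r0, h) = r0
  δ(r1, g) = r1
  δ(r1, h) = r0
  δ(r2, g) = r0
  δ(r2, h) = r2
ε, g, h, gg, gh, hg, hh, ggg, ggh, ghg, ghh, hgg, hgh, hhg, hhh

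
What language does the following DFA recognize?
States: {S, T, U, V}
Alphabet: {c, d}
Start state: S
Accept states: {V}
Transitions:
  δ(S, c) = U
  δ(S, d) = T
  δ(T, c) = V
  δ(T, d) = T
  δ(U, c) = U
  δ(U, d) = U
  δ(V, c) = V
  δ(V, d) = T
Testing a few strings:
  'dccd' → reject
  'c' → reject
  'ccc' → reject
  'ccd' → reject
State roles: S=no input read; T=started with d, last symbol d; U=started with c (dead); V=started with d, last symbol c
All strings over {c,d} that start with d and end with c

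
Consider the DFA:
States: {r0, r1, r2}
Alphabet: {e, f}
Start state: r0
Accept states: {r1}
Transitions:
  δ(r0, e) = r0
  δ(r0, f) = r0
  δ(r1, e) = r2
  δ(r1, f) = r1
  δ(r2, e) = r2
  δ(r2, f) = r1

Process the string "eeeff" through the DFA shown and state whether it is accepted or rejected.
Processing string "eeeff":
  r0 --e--> r0
  r0 --e--> r0
  r0 --e--> r0
  r0 --f--> r0
  r0 --f--> r0
Final state: r0
Accept states: {r1}
No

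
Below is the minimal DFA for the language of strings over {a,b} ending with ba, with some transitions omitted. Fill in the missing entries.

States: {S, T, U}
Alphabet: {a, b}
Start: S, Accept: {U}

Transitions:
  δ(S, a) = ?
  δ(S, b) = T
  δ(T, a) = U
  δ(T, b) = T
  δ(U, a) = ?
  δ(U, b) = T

From the language and accept set, identify what each state tracks — S: no suffix match; T: one trailing b; U: suffix is ba.
Each missing δ(q, a) is the state matching the new tracked value after reading a.
δ(S, a) = S; δ(U, a) = S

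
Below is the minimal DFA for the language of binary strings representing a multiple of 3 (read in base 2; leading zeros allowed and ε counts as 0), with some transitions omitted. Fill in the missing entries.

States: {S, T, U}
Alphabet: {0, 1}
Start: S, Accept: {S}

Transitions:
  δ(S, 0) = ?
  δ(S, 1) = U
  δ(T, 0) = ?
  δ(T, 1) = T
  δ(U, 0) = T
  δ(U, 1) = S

From the language and accept set, identify what each state tracks — S: value ≡ 0 (mod 3); T: value ≡ 2 (mod 3); U: value ≡ 1 (mod 3).
Each missing δ(q, a) is the state matching the new tracked value after reading a.
δ(S, 0) = S; δ(T, 0) = U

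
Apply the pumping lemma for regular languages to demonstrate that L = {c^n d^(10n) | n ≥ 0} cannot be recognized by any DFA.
Assume L is regular with pumping length p. Idea: pumping the c-block breaks the 1:10 ratio.
Choose s = c^p d^(10p) (length 11p ≥ p). By the pumping lemma, s = xyz with |xy| ≤ p, |y| > 0, so y = c^k with k ≥ 1. Then xy²z = c^(p+k) d^(10p). For this to be in L we would need 10p = 10(p+k), i.e. 10k = 0, contradicting k ≥ 1. So xy²z ∉ L.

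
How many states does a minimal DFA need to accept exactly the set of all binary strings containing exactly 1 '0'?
By Myhill–Nerode, count the distinguishable equivalence classes: 3 classes — having seen 0, 1, or >1 copies of '0'; the count-1 class is the only accepting one and >1 is dead.
3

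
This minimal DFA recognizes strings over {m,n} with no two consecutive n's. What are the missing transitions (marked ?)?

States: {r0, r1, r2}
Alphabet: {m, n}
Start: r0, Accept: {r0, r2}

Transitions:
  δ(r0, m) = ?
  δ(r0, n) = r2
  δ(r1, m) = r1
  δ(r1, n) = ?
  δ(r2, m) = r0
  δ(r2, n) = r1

From the language and accept set, identify what each state tracks — r0: last symbol not n (ok); r1: saw nn (dead); r2: last symbol n (ok).
Each missing δ(q, a) is the state matching the new tracked value after reading a.
δ(r0, m) = r0; δ(r1, n) = r1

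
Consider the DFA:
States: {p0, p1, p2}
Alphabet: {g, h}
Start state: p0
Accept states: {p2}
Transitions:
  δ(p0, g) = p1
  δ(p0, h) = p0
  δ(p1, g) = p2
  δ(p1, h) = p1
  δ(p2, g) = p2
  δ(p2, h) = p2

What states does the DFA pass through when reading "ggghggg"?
read 'g': p0 → p1
  read 'g': p1 → p2
  read 'g': p2 → p2
  read 'h': p2 → p2
  read 'g': p2 → p2
  read 'g': p2 → p2
  read 'g': p2 → p2
p0 -> p1 -> p2 -> p2 -> p2 -> p2 -> p2 -> p2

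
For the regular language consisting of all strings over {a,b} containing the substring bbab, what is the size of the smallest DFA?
By Myhill–Nerode, count the distinguishable equivalence classes: 5 classes — one per longest suffix of the input that is a prefix of 'bbab' (lengths 0 through 3), plus an absorbing 'already seen bbab' class.
5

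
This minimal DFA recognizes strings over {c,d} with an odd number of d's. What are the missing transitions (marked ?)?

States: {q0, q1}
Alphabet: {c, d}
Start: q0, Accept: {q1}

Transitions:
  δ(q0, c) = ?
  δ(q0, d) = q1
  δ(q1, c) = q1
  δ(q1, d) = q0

From the language and accept set, identify what each state tracks — q0: even number of d's so far; q1: odd number of d's so far.
Each missing δ(q, a) is the state matching the new tracked value after reading a.
δ(q0, c) = q0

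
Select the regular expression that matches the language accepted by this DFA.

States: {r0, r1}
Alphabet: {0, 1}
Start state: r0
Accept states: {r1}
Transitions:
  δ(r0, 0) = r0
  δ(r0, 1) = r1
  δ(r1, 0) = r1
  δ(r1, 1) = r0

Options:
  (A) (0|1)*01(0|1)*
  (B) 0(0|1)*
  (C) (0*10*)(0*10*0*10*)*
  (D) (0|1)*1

Check each option against the DFA on short strings; one disagreement eliminates an option:
  (A) (0|1)*01(0|1)*: on '1' the DFA goes r0 → r1 and accepts (r1 ∈ Accept), but the regex does not match it → eliminate
  (B) 0(0|1)*: on '0' the DFA goes r0 → r0 and rejects (r0 ∉ Accept), but the regex matches it → eliminate
  (C) (0*10*)(0*10*0*10*)*: agrees with the DFA on every string of length ≤ 6
  (D) (0|1)*1: on '10' the DFA goes r0 → r1 → r1 and accepts (r1 ∈ Accept), but the regex does not match it → eliminate
Only (C) is consistent with the DFA.
(C) (0*10*)(0*10*0*10*)*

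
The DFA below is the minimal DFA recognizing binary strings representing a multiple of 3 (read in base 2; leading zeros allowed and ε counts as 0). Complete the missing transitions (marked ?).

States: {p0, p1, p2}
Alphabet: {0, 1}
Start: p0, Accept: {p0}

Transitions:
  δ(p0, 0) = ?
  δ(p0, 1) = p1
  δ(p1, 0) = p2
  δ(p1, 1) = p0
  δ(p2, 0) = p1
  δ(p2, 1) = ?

From the language and accept set, identify what each state tracks — p0: value ≡ 0 (mod 3); p1: value ≡ 1 (mod 3); p2: value ≡ 2 (mod 3).
Each missing δ(q, a) is the state matching the new tracked value after reading a.
δ(p0, 0) = p0; δ(p2, 1) = p2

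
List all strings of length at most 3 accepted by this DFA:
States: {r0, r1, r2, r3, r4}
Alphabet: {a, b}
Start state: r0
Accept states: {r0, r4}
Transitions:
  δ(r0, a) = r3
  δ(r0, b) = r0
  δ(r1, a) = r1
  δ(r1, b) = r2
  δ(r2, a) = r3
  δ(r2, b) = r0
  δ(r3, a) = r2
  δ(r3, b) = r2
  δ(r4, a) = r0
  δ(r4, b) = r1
ε, b, bb, aab, abb, bbb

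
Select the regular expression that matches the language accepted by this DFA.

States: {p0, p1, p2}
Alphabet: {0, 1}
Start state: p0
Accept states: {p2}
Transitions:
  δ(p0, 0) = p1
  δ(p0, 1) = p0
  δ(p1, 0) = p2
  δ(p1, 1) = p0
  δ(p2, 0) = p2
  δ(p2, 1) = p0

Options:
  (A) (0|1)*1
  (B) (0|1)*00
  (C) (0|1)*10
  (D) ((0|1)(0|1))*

Check each option against the DFA on short strings; one disagreement eliminates an option:
  (A) (0|1)*1: on '1' the DFA goes p0 → p0 and rejects (p0 ∉ Accept), but the regex matches it → eliminate
  (B) (0|1)*00: agrees with the DFA on every string of length ≤ 6
  (C) (0|1)*10: on '00' the DFA goes p0 → p1 → p2 and accepts (p2 ∈ Accept), but the regex does not match it → eliminate
  (D) ((0|1)(0|1))*: on ε the DFA stays in p0 and rejects (p0 ∉ Accept), but the regex matches it → eliminate
Only (B) is consistent with the DFA.
(B) (0|1)*00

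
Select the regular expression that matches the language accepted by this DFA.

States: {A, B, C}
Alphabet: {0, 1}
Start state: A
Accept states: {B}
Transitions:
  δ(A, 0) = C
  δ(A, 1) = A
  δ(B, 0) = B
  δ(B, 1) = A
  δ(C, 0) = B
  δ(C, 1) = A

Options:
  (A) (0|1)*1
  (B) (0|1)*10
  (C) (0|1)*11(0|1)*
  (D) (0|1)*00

Check each option against the DFA on short strings; one disagreement eliminates an option:
  (A) (0|1)*1: on '1' the DFA goes A → A and rejects (A ∉ Accept), but the regex matches it → eliminate
  (B) (0|1)*10: on '00' the DFA goes A → C → B and accepts (B ∈ Accept), but the regex does not match it → eliminate
  (C) (0|1)*11(0|1)*: on '00' the DFA goes A → C → B and accepts (B ∈ Accept), but the regex does not match it → eliminate
  (D) (0|1)*00: agrees with the DFA on every string of length ≤ 6
Only (D) is consistent with the DFA.
(D) (0|1)*00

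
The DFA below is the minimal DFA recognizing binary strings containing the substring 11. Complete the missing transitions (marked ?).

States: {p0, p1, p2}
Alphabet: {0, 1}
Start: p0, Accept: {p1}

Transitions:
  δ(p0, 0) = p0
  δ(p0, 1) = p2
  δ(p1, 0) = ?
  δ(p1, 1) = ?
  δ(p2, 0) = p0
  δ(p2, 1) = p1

From the language and accept set, identify what each state tracks — p0: no progress toward 11; p1: substring 11 seen; p2: one trailing 1.
Each missing δ(q, a) is the state matching the new tracked value after reading a.
δ(p1, 0) = p1; δ(p1, 1) = p1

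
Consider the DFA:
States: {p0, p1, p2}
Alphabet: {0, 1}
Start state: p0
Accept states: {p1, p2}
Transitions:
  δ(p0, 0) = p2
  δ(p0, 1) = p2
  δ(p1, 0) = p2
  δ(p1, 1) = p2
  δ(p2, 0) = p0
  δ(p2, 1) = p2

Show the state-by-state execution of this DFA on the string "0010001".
read '0': p0 → p2
  read '0': p2 → p0
  read '1': p0 → p2
  read '0': p2 → p0
  read '0': p0 → p2
  read '0': p2 → p0
  read '1': p0 → p2
p0 -> p2 -> p0 -> p2 -> p0 -> p2 -> p0 -> p2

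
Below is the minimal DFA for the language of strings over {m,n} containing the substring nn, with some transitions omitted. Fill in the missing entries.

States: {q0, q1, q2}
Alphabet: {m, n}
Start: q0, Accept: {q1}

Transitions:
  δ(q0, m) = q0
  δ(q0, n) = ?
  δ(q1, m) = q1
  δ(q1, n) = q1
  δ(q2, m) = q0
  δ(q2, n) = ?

From the language and accept set, identify what each state tracks — q0: no progress toward nn; q1: substring nn seen; q2: one trailing n.
Each missing δ(q, a) is the state matching the new tracked value after reading a.
δ(q0, n) = q2; δ(q2, n) = q1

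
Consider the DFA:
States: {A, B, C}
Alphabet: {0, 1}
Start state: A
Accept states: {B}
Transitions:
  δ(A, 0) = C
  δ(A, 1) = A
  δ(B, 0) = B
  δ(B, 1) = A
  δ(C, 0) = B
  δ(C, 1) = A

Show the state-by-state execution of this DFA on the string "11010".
read '1': A → A
  read '1': A → A
  read '0': A → C
  read '1': C → A
  read '0': A → C
A -> A -> A -> C -> A -> C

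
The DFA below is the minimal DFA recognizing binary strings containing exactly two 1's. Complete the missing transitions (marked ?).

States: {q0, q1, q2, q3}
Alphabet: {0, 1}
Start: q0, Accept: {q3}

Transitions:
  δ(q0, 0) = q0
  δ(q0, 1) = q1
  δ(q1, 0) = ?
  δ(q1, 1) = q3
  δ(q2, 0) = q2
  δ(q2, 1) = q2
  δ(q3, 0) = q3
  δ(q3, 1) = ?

From the language and accept set, identify what each state tracks — q0: zero 1's; q1: one 1; q2: ≥ three 1's (dead); q3: two 1's.
Each missing δ(q, a) is the state matching the new tracked value after reading a.
δ(q1, 0) = q1; δ(q3, 1) = q2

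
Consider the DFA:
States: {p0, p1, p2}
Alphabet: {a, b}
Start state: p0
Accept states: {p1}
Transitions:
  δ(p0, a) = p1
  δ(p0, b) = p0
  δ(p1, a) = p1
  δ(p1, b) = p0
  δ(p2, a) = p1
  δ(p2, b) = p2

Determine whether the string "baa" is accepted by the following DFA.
Processing string "baa":
  p0 --b--> p0
  p0 --a--> p1
  p1 --a--> p1
Final state: p1
Accept states: {p1}
Yes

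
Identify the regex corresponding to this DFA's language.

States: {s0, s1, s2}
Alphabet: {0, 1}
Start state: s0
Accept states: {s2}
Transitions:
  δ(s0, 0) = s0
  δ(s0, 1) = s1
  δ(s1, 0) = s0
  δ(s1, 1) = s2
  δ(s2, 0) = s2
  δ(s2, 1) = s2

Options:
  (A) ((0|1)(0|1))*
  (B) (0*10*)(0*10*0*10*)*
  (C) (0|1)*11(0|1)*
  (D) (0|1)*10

Check each option against the DFA on short strings; one disagreement eliminates an option:
  (A) ((0|1)(0|1))*: on ε the DFA stays in s0 and rejects (s0 ∉ Accept), but the regex matches it → eliminate
  (B) (0*10*)(0*10*0*10*)*: on '1' the DFA goes s0 → s1 and rejects (s1 ∉ Accept), but the regex matches it → eliminate
  (C) (0|1)*11(0|1)*: agrees with the DFA on every string of length ≤ 6
  (D) (0|1)*10: on '10' the DFA goes s0 → s1 → s0 and rejects (s0 ∉ Accept), but the regex matches it → eliminate
Only (C) is consistent with the DFA.
(C) (0|1)*11(0|1)*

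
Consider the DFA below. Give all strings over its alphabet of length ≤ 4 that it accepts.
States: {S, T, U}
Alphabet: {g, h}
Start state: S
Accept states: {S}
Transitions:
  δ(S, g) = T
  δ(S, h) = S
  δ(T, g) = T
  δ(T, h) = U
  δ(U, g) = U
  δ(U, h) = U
ε, h, hh, hhh, hhhh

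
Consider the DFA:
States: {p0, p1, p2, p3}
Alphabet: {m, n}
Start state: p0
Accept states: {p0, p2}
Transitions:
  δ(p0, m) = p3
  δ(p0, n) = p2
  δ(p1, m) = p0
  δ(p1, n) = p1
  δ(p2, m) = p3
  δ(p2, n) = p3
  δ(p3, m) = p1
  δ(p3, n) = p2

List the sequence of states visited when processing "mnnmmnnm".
read 'm': p0 → p3
  read 'n': p3 → p2
  read 'n': p2 → p3
  read 'm': p3 → p1
  read 'm': p1 → p0
  read 'n': p0 → p2
  read 'n': p2 → p3
  read 'm': p3 → p1
p0 -> p3 -> p2 -> p3 -> p1 -> p0 -> p2 -> p3 -> p1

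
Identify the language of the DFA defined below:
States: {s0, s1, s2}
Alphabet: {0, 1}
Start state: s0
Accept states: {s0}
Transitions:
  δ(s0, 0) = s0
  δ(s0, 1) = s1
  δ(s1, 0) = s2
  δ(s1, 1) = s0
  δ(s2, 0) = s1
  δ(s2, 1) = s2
Testing a few strings:
  '1100' → accept
  '1' → reject
  '01' → reject
  '000' → accept
State roles: s0=value ≡ 0 (mod 3); s1=value ≡ 1 (mod 3); s2=value ≡ 2 (mod 3)
All binary strings representing a multiple of 3 (read in base 2; leading zeros allowed and ε counts as 0)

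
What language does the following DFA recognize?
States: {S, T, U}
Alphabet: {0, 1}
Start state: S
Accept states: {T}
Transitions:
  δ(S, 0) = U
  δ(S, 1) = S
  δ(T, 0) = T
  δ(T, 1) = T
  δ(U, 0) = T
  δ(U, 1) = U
Testing a few strings:
  '01' → reject
  '1' → reject
  '010' → accept
  '0' → reject
State roles: S=zero 0's seen; T=≥ two 0's seen; U=one 0 seen
All binary strings containing at least two 0's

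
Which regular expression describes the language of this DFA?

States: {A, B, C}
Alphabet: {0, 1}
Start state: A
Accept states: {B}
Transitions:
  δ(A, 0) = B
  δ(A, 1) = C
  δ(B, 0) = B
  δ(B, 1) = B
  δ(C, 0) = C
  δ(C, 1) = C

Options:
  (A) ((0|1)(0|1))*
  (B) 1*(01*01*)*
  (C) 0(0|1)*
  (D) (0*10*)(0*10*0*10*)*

Check each option against the DFA on short strings; one disagreement eliminates an option:
  (A) ((0|1)(0|1))*: on ε the DFA stays in A and rejects (A ∉ Accept), but the regex matches it → eliminate
  (B) 1*(01*01*)*: on ε the DFA stays in A and rejects (A ∉ Accept), but the regex matches it → eliminate
  (C) 0(0|1)*: agrees with the DFA on every string of length ≤ 6
  (D) (0*10*)(0*10*0*10*)*: on '0' the DFA goes A → B and accepts (B ∈ Accept), but the regex does not match it → eliminate
Only (C) is consistent with the DFA.
(C) 0(0|1)*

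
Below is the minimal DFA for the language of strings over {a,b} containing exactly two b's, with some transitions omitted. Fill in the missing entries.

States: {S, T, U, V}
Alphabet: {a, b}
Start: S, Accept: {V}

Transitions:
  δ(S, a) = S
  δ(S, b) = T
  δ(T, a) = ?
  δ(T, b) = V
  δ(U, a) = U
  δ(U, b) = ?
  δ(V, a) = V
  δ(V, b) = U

From the language and accept set, identify what each state tracks — S: zero b's; T: one b; U: ≥ three b's (dead); V: two b's.
Each missing δ(q, a) is the state matching the new tracked value after reading a.
δ(T, a) = T; δ(U, b) = U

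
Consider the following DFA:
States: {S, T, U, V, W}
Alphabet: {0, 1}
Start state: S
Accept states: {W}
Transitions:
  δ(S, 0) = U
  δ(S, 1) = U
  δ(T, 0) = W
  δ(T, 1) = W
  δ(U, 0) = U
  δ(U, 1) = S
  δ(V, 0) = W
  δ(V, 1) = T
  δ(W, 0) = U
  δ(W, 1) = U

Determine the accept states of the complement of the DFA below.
Complement accept states = All states \ Original accept states
= {S, T, U, V, W} \ {W}
{S, T, U, V}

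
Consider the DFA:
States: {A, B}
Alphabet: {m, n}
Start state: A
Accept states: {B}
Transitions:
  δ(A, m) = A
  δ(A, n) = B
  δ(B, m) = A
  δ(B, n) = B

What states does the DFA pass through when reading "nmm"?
read 'n': A → B
  read 'm': B → A
  read 'm': A → A
A -> B -> A -> A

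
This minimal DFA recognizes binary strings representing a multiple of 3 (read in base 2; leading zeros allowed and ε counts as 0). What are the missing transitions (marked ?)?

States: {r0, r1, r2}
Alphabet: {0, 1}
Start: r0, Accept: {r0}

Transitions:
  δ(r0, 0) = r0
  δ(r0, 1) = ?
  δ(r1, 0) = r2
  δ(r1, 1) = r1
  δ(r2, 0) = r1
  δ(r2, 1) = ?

From the language and accept set, identify what each state tracks — r0: value ≡ 0 (mod 3); r1: value ≡ 2 (mod 3); r2: value ≡ 1 (mod 3).
Each missing δ(q, a) is the state matching the new tracked value after reading a.
δ(r0, 1) = r2; δ(r2, 1) = r0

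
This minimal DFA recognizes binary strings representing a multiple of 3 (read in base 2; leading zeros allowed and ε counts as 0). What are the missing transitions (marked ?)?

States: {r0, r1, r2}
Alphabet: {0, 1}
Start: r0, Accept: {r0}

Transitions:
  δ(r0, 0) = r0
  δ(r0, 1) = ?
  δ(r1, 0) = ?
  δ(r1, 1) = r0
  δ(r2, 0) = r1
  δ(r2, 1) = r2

From the language and accept set, identify what each state tracks — r0: value ≡ 0 (mod 3); r1: value ≡ 1 (mod 3); r2: value ≡ 2 (mod 3).
Each missing δ(q, a) is the state matching the new tracked value after reading a.
δ(r0, 1) = r1; δ(r1, 0) = r2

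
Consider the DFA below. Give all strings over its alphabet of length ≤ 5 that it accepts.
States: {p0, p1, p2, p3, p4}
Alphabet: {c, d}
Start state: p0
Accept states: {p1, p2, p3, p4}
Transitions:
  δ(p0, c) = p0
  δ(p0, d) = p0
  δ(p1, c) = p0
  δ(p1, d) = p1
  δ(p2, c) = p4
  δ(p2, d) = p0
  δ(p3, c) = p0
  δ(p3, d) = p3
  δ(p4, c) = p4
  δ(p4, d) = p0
None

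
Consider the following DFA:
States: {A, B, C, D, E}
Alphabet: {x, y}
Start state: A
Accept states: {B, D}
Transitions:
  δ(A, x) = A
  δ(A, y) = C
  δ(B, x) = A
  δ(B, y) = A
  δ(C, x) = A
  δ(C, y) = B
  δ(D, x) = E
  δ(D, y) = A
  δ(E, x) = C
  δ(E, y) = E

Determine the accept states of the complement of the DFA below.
Complement accept states = All states \ Original accept states
= {A, B, C, D, E} \ {B, D}
{A, C, E}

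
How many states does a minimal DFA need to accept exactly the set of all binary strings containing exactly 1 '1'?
By Myhill–Nerode, count the distinguishable equivalence classes: 3 classes — having seen 0, 1, or >1 copies of '1'; the count-1 class is the only accepting one and >1 is dead.
3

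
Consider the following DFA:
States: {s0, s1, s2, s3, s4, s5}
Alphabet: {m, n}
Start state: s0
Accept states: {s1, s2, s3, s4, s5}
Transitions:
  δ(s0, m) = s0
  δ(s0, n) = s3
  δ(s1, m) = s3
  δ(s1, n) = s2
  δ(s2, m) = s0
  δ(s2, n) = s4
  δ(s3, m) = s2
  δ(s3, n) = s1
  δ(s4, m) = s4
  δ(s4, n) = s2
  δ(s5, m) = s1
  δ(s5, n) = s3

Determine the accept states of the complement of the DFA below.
Complement accept states = All states \ Original accept states
= {s0, s1, s2, s3, s4, s5} \ {s1, s2, s3, s4, s5}
{s0}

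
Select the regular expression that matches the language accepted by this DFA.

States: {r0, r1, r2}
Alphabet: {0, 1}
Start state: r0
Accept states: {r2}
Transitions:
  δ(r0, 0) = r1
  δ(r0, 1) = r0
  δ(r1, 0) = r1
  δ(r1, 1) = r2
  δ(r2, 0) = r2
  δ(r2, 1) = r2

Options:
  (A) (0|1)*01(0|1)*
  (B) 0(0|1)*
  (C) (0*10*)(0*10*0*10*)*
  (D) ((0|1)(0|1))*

Check each option against the DFA on short strings; one disagreement eliminates an option:
  (A) (0|1)*01(0|1)*: agrees with the DFA on every string of length ≤ 6
  (B) 0(0|1)*: on '0' the DFA goes r0 → r1 and rejects (r1 ∉ Accept), but the regex matches it → eliminate
  (C) (0*10*)(0*10*0*10*)*: on '1' the DFA goes r0 → r0 and rejects (r0 ∉ Accept), but the regex matches it → eliminate
  (D) ((0|1)(0|1))*: on ε the DFA stays in r0 and rejects (r0 ∉ Accept), but the regex matches it → eliminate
Only (A) is consistent with the DFA.
(A) (0|1)*01(0|1)*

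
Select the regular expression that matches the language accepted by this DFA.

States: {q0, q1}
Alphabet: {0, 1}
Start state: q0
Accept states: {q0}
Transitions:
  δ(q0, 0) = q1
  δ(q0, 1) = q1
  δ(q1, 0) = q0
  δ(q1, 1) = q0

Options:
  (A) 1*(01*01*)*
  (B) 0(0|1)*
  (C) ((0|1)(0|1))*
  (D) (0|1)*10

Check each option against the DFA on short strings; one disagreement eliminates an option:
  (A) 1*(01*01*)*: on '1' the DFA goes q0 → q1 and rejects (q1 ∉ Accept), but the regex matches it → eliminate
  (B) 0(0|1)*: on ε the DFA stays in q0 and accepts (q0 ∈ Accept), but the regex does not match it → eliminate
  (C) ((0|1)(0|1))*: agrees with the DFA on every string of length ≤ 6
  (D) (0|1)*10: on ε the DFA stays in q0 and accepts (q0 ∈ Accept), but the regex does not match it → eliminate
Only (C) is consistent with the DFA.
(C) ((0|1)(0|1))*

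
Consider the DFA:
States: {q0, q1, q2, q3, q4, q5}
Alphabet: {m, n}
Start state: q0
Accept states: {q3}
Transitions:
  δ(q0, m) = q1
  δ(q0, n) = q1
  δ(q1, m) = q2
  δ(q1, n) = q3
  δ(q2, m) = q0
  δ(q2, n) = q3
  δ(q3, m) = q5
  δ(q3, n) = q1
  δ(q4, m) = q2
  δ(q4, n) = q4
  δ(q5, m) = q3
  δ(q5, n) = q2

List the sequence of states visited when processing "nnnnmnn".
read 'n': q0 → q1
  read 'n': q1 → q3
  read 'n': q3 → q1
  read 'n': q1 → q3
  read 'm': q3 → q5
  read 'n': q5 → q2
  read 'n': q2 → q3
q0 -> q1 -> q3 -> q1 -> q3 -> q5 -> q2 -> q3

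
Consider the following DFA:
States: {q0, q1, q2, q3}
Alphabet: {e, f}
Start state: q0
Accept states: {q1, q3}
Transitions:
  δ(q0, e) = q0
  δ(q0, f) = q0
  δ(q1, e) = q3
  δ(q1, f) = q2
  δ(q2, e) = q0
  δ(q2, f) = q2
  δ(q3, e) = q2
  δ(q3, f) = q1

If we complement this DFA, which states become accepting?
Complement accept states = All states \ Original accept states
= {q0, q1, q2, q3} \ {q1, q3}
{q0, q2}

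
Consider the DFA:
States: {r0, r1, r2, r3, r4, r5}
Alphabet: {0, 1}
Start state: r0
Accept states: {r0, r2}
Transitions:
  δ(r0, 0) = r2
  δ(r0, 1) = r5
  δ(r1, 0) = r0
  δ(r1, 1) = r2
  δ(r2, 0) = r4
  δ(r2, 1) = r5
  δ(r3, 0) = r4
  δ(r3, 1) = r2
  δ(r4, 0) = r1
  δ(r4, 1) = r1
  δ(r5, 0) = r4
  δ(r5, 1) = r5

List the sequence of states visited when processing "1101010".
read '1': r0 → r5
  read '1': r5 → r5
  read '0': r5 → r4
  read '1': r4 → r1
  read '0': r1 → r0
  read '1': r0 → r5
  read '0': r5 → r4
r0 -> r5 -> r5 -> r4 -> r1 -> r0 -> r5 -> r4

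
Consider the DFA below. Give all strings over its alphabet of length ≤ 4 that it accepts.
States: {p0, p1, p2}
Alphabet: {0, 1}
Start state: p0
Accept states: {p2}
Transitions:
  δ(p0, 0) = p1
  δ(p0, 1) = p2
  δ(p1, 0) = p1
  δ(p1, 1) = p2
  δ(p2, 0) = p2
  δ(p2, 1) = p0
1, 01, 10, 001, 010, 100, 111, 0001, 0010, 0100, 0111, 1000, 1011, 1101, 1110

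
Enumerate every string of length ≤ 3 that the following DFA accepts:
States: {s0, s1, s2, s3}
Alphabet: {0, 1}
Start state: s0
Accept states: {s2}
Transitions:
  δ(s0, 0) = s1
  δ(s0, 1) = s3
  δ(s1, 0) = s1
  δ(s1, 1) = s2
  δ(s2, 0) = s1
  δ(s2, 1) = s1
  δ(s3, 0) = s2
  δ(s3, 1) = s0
01, 10, 001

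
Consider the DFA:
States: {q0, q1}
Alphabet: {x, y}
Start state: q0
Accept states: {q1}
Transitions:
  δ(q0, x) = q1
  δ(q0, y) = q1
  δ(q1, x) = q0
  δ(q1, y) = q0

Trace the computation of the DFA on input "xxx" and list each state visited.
read 'x': q0 → q1
  read 'x': q1 → q0
  read 'x': q0 → q1
q0 -> q1 -> q0 -> q1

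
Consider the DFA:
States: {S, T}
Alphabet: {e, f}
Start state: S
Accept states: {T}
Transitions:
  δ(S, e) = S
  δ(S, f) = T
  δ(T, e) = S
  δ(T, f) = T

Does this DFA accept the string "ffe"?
Processing string "ffe":
  S --f--> T
  T --f--> T
  T --e--> S
Final state: S
Accept states: {T}
No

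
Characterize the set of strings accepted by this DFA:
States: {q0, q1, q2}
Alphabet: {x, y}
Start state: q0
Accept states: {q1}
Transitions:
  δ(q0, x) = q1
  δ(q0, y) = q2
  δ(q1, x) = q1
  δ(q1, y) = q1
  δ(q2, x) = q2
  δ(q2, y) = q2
Testing a few strings:
  'xx' → accept
  'yxx' → reject
  'yyy' → reject
  'xxx' → accept
State roles: q0=no input read; q1=started with x; q2=started with y (dead)
All strings over {x,y} starting with x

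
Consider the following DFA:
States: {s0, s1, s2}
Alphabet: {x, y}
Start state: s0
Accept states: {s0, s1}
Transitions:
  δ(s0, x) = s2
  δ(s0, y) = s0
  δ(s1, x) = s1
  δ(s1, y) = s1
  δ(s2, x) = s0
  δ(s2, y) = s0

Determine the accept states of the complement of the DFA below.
Complement accept states = All states \ Original accept states
= {s0, s1, s2} \ {s0, s1}
{s2}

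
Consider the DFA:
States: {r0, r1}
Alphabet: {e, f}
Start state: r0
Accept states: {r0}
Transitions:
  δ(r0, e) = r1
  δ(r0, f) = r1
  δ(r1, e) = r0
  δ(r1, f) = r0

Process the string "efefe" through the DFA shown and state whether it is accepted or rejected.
Processing string "efefe":
  r0 --e--> r1
  r1 --f--> r0
  r0 --e--> r1
  r1 --f--> r0
  r0 --e--> r1
Final state: r1
Accept states: {r0}
No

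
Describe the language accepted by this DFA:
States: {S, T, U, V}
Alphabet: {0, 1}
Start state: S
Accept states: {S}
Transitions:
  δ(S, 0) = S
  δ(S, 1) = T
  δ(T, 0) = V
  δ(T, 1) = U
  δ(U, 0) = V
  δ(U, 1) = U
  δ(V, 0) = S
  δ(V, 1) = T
Testing a few strings:
  '000' → accept
  '101' → reject
  '010' → reject
  '01' → reject
State roles: S=value ≡ 0 (mod 4); T=value ≡ 1 (mod 4); U=value ≡ 3 (mod 4); V=value ≡ 2 (mod 4)
All binary strings representing a multiple of 4 (read in base 2; leading zeros allowed and ε counts as 0)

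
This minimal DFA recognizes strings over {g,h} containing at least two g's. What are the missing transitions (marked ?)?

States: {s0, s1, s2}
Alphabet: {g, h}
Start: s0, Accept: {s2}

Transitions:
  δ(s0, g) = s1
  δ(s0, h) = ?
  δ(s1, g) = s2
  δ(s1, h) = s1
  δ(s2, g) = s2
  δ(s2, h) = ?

From the language and accept set, identify what each state tracks — s0: zero g's seen; s1: one g seen; s2: ≥ two g's seen.
Each missing δ(q, a) is the state matching the new tracked value after reading a.
δ(s0, h) = s0; δ(s2, h) = s2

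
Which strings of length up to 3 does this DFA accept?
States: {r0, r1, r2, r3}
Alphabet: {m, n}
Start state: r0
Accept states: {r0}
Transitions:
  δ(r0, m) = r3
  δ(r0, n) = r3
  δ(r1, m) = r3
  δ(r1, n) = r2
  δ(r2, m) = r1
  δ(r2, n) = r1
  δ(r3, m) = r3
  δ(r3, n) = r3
ε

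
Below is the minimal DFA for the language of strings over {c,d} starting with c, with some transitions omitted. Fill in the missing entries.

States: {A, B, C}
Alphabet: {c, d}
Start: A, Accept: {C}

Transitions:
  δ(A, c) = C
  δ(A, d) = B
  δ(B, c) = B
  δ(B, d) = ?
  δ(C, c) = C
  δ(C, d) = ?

From the language and accept set, identify what each state tracks — A: no input read; B: started with d (dead); C: started with c.
Each missing δ(q, a) is the state matching the new tracked value after reading a.
δ(B, d) = B; δ(C, d) = C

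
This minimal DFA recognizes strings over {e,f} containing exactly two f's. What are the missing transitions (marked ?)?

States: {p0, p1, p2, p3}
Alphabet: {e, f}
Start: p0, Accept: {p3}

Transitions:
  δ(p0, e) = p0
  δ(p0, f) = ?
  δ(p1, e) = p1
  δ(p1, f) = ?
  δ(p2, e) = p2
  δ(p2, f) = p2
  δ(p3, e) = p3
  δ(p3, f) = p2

From the language and accept set, identify what each state tracks — p0: zero f's; p1: one f; p2: ≥ three f's (dead); p3: two f's.
Each missing δ(q, a) is the state matching the new tracked value after reading a.
δ(p0, f) = p1; δ(p1, f) = p3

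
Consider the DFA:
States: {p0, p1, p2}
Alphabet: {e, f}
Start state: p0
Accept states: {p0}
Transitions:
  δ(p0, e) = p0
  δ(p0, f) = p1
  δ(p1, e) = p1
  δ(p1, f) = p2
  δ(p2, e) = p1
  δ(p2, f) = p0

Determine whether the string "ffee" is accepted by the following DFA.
Processing string "ffee":
  p0 --f--> p1
  p1 --f--> p2
  p2 --e--> p1
  p1 --e--> p1
Final state: p1
Accept states: {p0}
No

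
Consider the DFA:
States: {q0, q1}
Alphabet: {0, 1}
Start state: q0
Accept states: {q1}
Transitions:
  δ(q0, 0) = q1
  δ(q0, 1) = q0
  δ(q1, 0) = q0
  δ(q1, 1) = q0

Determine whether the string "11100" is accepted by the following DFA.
Processing string "11100":
  q0 --1--> q0
  q0 --1--> q0
  q0 --1--> q0
  q0 --0--> q1
  q1 --0--> q0
Final state: q0
Accept states: {q1}
No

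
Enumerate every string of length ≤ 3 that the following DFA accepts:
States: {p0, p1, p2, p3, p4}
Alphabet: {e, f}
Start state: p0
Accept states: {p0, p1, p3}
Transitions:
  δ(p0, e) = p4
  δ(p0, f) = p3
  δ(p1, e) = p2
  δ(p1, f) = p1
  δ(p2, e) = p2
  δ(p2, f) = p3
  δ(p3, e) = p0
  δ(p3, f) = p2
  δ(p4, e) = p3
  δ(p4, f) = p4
ε, f, ee, fe, eee, efe, fef, fff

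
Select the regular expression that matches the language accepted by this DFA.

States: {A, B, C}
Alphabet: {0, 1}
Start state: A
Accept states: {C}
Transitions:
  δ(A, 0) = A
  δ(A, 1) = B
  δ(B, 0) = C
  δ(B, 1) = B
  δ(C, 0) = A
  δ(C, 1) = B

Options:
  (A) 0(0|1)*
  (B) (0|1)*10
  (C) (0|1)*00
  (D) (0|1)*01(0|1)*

Check each option against the DFA on short strings; one disagreement eliminates an option:
  (A) 0(0|1)*: on '0' the DFA goes A → A and rejects (A ∉ Accept), but the regex matches it → eliminate
  (B) (0|1)*10: agrees with the DFA on every string of length ≤ 6
  (C) (0|1)*00: on '00' the DFA goes A → A → A and rejects (A ∉ Accept), but the regex matches it → eliminate
  (D) (0|1)*01(0|1)*: on '01' the DFA goes A → A → B and rejects (B ∉ Accept), but the regex matches it → eliminate
Only (B) is consistent with the DFA.
(B) (0|1)*10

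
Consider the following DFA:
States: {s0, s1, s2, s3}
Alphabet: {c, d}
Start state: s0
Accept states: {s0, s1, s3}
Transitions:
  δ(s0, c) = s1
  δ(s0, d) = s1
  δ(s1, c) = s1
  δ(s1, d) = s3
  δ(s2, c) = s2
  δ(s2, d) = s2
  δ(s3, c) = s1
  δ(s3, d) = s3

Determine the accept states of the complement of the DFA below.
Complement accept states = All states \ Original accept states
= {s0, s1, s2, s3} \ {s0, s1, s3}
{s2}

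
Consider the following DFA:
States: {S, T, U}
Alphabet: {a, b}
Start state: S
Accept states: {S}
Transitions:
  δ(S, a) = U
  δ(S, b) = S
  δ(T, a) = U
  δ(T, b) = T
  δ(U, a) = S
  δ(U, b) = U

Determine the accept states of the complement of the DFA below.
Complement accept states = All states \ Original accept states
= {S, T, U} \ {S}
{T, U}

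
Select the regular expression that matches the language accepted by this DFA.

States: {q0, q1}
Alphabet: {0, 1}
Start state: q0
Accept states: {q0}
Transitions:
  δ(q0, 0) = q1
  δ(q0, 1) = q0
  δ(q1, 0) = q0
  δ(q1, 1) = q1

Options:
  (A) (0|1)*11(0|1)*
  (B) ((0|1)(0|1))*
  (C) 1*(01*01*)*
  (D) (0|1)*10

Check each option against the DFA on short strings; one disagreement eliminates an option:
  (A) (0|1)*11(0|1)*: on ε the DFA stays in q0 and accepts (q0 ∈ Accept), but the regex does not match it → eliminate
  (B) ((0|1)(0|1))*: on '1' the DFA goes q0 → q0 and accepts (q0 ∈ Accept), but the regex does not match it → eliminate
  (C) 1*(01*01*)*: agrees with the DFA on every string of length ≤ 6
  (D) (0|1)*10: on ε the DFA stays in q0 and accepts (q0 ∈ Accept), but the regex does not match it → eliminate
Only (C) is consistent with the DFA.
(C) 1*(01*01*)*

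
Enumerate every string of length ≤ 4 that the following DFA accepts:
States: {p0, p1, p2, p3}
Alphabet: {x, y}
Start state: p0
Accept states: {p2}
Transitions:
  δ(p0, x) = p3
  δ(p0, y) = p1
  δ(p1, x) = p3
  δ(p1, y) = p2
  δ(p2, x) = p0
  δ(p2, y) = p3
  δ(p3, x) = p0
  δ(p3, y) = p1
yy, xyy, xxyy, yxyy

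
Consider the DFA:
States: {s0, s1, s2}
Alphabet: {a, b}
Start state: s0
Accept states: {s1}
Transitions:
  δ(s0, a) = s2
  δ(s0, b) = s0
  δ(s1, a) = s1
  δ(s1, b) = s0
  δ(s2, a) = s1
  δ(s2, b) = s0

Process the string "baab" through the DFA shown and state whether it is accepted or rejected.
Processing string "baab":
  s0 --b--> s0
  s0 --a--> s2
  s2 --a--> s1
  s1 --b--> s0
Final state: s0
Accept states: {s1}
No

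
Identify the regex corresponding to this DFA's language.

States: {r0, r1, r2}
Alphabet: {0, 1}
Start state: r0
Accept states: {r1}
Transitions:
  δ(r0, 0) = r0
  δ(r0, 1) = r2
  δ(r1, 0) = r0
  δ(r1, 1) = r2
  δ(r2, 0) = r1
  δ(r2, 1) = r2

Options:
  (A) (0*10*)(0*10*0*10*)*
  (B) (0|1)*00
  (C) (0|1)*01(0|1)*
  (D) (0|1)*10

Check each option against the DFA on short strings; one disagreement eliminates an option:
  (A) (0*10*)(0*10*0*10*)*: on '1' the DFA goes r0 → r2 and rejects (r2 ∉ Accept), but the regex matches it → eliminate
  (B) (0|1)*00: on '00' the DFA goes r0 → r0 → r0 and rejects (r0 ∉ Accept), but the regex matches it → eliminate
  (C) (0|1)*01(0|1)*: on '01' the DFA goes r0 → r0 → r2 and rejects (r2 ∉ Accept), but the regex matches it → eliminate
  (D) (0|1)*10: agrees with the DFA on every string of length ≤ 6
Only (D) is consistent with the DFA.
(D) (0|1)*10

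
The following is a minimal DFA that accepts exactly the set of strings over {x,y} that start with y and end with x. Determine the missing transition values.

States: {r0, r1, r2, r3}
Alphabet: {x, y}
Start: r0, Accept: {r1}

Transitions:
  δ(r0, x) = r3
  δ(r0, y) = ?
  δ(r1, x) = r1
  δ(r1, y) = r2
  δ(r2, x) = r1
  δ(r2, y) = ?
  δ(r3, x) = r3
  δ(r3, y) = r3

From the language and accept set, identify what each state tracks — r0: no input read; r1: started with y, last symbol x; r2: started with y, last symbol y; r3: started with x (dead).
Each missing δ(q, a) is the state matching the new tracked value after reading a.
δ(r0, y) = r2; δ(r2, y) = r2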